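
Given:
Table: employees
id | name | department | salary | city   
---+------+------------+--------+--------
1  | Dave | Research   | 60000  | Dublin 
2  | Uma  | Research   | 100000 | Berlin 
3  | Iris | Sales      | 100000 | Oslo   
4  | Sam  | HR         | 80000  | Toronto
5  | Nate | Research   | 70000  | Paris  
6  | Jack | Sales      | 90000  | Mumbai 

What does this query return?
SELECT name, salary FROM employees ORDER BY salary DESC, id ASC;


Sorting by salary DESC, then id ASC for ties

6 rows:
Uma, 100000
Iris, 100000
Jack, 90000
Sam, 80000
Nate, 70000
Dave, 60000


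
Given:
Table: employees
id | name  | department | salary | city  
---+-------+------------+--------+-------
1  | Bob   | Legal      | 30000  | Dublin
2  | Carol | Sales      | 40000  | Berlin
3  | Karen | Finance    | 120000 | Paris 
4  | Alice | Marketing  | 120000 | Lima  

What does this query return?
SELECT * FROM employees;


SELECT * returns all 4 rows with all columns

4 rows:
1, Bob, Legal, 30000, Dublin
2, Carol, Sales, 40000, Berlin
3, Karen, Finance, 120000, Paris
4, Alice, Marketing, 120000, Lima


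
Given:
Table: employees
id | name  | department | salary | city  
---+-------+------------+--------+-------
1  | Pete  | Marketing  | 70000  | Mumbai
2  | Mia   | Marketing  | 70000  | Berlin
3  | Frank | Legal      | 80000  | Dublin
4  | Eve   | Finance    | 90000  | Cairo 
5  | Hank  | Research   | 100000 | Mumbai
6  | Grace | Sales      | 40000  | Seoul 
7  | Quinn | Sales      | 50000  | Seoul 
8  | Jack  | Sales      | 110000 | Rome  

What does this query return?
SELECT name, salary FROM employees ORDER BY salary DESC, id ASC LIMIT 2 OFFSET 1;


Sort by salary DESC (id ASC tiebreak), then skip 1 and take 2
Rows 2 through 3

2 rows:
Hank, 100000
Eve, 90000


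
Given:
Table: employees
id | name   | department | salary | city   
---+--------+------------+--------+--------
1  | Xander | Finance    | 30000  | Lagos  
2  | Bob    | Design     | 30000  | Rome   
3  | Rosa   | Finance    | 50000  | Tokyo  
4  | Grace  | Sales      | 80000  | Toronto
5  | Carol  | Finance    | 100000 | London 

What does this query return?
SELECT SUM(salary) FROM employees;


SUM(salary) = 30000 + 30000 + 50000 + 80000 + 100000 = 290000

290000


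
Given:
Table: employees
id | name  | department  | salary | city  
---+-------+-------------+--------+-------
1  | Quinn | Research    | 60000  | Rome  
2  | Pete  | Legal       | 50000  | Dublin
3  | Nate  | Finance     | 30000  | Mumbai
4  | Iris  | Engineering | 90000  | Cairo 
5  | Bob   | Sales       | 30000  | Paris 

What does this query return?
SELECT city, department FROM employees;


Projecting columns: city, department

5 rows:
Rome, Research
Dublin, Legal
Mumbai, Finance
Cairo, Engineering
Paris, Sales


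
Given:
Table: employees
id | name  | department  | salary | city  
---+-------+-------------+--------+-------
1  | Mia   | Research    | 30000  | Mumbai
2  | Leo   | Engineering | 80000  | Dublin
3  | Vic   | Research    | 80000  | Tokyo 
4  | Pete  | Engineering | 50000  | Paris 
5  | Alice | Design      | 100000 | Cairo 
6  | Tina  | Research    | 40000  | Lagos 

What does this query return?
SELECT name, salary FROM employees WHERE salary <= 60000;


Filtering: salary <= 60000
Matching: 3 rows

3 rows:
Mia, 30000
Pete, 50000
Tina, 40000


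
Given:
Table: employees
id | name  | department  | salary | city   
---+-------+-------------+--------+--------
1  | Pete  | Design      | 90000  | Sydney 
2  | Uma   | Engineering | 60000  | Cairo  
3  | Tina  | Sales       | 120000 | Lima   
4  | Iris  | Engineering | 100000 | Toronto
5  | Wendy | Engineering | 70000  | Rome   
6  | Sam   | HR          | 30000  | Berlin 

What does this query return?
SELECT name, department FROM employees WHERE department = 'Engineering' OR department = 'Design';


Filtering: department = 'Engineering' OR 'Design'
Matching: 4 rows

4 rows:
Pete, Design
Uma, Engineering
Iris, Engineering
Wendy, Engineering


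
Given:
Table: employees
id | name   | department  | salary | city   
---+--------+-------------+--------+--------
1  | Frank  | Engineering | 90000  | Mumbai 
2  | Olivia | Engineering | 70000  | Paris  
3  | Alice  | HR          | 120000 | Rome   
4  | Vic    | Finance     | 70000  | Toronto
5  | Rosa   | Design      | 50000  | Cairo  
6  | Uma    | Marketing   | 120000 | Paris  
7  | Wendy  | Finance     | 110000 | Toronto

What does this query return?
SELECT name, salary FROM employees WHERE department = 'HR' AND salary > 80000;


Filtering: department = 'HR' AND salary > 80000
Matching: 1 rows

1 rows:
Alice, 120000


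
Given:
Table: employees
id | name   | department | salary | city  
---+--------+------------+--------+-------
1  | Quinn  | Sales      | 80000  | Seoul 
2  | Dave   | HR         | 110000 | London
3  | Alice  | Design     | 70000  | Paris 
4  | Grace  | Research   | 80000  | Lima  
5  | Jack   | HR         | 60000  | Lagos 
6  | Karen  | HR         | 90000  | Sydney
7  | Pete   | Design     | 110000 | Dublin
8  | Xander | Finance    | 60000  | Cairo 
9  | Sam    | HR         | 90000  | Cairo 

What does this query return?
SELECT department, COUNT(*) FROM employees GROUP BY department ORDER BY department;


Assigning each row to its department group:
  Quinn -> Sales
  Dave -> HR
  Alice -> Design
  Grace -> Research
  Jack -> HR
  Karen -> HR
  Pete -> Design
  Xander -> Finance
  Sam -> HR


5 groups:
Design, 2
Finance, 1
HR, 4
Research, 1
Sales, 1


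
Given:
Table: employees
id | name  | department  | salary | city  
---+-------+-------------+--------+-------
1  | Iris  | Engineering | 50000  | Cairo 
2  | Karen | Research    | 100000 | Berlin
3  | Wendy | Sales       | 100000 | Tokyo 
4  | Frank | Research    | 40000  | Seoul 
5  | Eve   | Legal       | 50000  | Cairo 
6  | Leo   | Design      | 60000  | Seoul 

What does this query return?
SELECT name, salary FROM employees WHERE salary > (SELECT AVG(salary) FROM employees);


Subquery: AVG(salary) = 66666.67
Filtering: salary > 66666.67
  Karen (100000) -> MATCH
  Wendy (100000) -> MATCH


2 rows:
Karen, 100000
Wendy, 100000


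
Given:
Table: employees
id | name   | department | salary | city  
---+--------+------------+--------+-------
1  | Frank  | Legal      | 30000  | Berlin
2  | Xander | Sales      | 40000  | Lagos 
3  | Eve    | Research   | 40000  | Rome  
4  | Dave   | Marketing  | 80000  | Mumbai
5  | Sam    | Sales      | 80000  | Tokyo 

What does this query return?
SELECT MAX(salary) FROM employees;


Salaries: 30000, 40000, 40000, 80000, 80000
MAX = 80000

80000


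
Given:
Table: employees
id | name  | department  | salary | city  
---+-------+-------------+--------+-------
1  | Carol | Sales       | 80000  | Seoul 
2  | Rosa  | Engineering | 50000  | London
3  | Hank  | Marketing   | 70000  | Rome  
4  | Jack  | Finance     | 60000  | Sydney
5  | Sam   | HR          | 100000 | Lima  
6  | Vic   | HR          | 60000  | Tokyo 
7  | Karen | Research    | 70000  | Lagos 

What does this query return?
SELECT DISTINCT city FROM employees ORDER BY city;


All 'city' values (row order): Seoul, London, Rome, Sydney, Lima, Tokyo, Lagos
Removing duplicates leaves 7 unique value(s).

7 values:
Lagos
Lima
London
Rome
Seoul
Sydney
Tokyo


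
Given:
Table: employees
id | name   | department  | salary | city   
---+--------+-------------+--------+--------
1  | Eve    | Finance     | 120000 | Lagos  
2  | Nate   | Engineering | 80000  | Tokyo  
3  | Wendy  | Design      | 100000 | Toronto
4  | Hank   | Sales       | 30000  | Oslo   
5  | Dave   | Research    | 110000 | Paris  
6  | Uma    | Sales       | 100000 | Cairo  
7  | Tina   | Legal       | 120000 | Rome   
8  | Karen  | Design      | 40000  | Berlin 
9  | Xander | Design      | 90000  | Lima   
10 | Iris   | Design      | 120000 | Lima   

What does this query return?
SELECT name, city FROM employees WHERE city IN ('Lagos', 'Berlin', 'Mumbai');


Filtering: city IN ('Lagos', 'Berlin', 'Mumbai')
Matching: 2 rows

2 rows:
Eve, Lagos
Karen, Berlin


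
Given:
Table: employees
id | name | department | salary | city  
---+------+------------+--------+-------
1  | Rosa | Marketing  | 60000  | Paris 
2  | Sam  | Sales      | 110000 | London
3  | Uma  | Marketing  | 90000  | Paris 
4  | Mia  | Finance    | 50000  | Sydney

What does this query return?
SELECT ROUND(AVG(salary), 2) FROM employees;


SUM(salary) = 310000
COUNT = 4
ROUND(AVG, 2) = ROUND(310000 / 4, 2) = 77500.0

77500.0


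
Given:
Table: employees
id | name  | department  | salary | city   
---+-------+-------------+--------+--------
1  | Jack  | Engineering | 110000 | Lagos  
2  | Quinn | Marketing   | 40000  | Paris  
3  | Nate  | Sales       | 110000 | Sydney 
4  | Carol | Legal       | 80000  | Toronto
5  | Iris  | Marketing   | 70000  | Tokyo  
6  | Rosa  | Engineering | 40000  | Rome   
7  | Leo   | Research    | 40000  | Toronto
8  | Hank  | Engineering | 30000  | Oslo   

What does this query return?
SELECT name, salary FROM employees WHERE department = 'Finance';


Filtering: department = 'Finance'
Matching rows: 0

Empty result set (0 rows)


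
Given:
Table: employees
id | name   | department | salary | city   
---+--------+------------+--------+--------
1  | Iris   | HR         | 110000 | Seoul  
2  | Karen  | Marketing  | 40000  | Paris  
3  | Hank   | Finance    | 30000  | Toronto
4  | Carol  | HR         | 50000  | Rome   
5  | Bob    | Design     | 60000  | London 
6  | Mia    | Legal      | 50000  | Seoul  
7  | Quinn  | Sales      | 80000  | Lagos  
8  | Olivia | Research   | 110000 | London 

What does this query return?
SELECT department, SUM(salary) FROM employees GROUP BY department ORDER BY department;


Summing salary within each department:
  Design: 60000 = 60000
  Finance: 30000 = 30000
  HR: 110000 + 50000 = 160000
  Legal: 50000 = 50000
  Marketing: 40000 = 40000
  Research: 110000 = 110000
  Sales: 80000 = 80000


7 groups:
Design, 60000
Finance, 30000
HR, 160000
Legal, 50000
Marketing, 40000
Research, 110000
Sales, 80000


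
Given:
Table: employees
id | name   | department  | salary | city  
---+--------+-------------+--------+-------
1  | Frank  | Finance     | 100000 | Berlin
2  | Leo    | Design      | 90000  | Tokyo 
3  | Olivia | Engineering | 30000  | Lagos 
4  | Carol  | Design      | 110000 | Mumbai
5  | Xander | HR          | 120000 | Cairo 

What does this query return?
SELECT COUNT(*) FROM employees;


COUNT(*) counts all rows

5


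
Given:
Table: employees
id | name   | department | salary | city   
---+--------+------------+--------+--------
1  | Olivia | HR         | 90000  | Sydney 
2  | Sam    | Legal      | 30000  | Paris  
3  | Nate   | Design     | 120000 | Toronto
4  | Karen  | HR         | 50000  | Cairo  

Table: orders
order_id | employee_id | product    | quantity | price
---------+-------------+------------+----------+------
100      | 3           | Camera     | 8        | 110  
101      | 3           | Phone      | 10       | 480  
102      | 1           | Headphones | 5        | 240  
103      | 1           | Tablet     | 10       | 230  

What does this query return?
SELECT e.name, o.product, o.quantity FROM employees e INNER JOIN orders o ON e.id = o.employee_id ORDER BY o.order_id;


Joining employees.id = orders.employee_id:
  employee Nate (id=3) -> order Camera
  employee Nate (id=3) -> order Phone
  employee Olivia (id=1) -> order Headphones
  employee Olivia (id=1) -> order Tablet


4 rows:
Nate, Camera, 8
Nate, Phone, 10
Olivia, Headphones, 5
Olivia, Tablet, 10


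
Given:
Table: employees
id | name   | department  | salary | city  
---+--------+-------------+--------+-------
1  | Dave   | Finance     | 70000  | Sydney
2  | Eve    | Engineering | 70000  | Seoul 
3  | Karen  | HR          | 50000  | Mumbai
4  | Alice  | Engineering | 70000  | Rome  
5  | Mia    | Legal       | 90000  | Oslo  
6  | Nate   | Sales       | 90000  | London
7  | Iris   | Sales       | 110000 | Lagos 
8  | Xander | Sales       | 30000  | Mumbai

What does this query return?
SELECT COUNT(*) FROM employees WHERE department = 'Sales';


Counting rows where department = 'Sales'
  Nate -> MATCH
  Iris -> MATCH
  Xander -> MATCH


3


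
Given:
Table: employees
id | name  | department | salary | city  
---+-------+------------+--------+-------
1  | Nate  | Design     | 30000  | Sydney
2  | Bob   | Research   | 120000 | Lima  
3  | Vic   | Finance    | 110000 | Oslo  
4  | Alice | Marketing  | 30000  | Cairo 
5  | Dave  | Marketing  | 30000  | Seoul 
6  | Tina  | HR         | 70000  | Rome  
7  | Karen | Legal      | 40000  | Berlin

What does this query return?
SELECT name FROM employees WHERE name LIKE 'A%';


LIKE 'A%' matches names starting with 'A'
Matching: 1

1 rows:
Alice


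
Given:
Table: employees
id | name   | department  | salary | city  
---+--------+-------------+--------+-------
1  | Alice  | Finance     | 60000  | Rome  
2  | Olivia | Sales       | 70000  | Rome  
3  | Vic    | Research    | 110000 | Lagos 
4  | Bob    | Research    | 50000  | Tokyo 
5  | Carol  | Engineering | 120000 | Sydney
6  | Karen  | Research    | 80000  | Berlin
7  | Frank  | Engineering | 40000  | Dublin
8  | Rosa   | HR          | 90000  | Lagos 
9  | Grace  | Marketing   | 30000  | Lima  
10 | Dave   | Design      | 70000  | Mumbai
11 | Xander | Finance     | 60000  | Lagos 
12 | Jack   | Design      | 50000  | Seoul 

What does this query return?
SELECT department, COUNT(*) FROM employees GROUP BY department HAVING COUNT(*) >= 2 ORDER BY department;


Groups with count >= 2:
  Design: 2 -> PASS
  Engineering: 2 -> PASS
  Finance: 2 -> PASS
  Research: 3 -> PASS
  HR: 1 -> filtered out
  Marketing: 1 -> filtered out
  Sales: 1 -> filtered out


4 groups:
Design, 2
Engineering, 2
Finance, 2
Research, 3


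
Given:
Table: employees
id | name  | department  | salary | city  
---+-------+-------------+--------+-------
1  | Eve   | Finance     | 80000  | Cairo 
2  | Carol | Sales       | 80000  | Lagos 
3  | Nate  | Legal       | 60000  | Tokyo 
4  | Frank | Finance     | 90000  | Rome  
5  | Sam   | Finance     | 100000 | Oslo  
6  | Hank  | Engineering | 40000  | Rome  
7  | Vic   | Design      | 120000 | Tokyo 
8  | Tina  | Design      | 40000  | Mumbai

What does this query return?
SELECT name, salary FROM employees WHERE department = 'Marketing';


Filtering: department = 'Marketing'
Matching rows: 0

Empty result set (0 rows)


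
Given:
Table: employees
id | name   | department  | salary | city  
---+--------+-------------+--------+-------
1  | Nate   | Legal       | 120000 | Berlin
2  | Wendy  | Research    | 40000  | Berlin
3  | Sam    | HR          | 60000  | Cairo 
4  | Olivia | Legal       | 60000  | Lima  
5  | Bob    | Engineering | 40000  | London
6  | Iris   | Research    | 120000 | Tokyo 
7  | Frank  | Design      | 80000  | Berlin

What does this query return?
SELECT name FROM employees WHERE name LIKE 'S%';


LIKE 'S%' matches names starting with 'S'
Matching: 1

1 rows:
Sam


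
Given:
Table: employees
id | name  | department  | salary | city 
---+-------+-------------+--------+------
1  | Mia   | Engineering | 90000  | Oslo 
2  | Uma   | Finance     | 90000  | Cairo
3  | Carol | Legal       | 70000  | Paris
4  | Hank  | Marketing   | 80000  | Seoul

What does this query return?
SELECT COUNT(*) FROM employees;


COUNT(*) counts all rows

4


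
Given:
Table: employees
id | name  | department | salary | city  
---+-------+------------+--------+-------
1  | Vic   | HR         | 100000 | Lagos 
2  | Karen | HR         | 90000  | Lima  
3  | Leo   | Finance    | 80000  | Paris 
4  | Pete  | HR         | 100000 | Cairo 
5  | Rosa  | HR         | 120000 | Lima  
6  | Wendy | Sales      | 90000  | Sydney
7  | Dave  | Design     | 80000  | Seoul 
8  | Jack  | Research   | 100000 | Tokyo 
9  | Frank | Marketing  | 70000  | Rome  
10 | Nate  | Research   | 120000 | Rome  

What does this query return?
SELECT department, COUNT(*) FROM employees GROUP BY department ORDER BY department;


Assigning each row to its department group:
  Vic -> HR
  Karen -> HR
  Leo -> Finance
  Pete -> HR
  Rosa -> HR
  Wendy -> Sales
  Dave -> Design
  Jack -> Research
  Frank -> Marketing
  Nate -> Research


6 groups:
Design, 1
Finance, 1
HR, 4
Marketing, 1
Research, 2
Sales, 1


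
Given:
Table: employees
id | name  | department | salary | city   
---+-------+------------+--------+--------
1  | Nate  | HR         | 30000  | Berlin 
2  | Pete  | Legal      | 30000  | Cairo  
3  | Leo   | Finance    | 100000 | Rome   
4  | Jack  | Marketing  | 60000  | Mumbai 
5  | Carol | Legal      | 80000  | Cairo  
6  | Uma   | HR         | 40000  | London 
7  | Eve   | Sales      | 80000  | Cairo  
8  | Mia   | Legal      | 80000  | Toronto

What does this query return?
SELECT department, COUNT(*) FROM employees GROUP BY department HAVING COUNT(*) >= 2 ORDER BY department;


Groups with count >= 2:
  HR: 2 -> PASS
  Legal: 3 -> PASS
  Finance: 1 -> filtered out
  Marketing: 1 -> filtered out
  Sales: 1 -> filtered out


2 groups:
HR, 2
Legal, 3


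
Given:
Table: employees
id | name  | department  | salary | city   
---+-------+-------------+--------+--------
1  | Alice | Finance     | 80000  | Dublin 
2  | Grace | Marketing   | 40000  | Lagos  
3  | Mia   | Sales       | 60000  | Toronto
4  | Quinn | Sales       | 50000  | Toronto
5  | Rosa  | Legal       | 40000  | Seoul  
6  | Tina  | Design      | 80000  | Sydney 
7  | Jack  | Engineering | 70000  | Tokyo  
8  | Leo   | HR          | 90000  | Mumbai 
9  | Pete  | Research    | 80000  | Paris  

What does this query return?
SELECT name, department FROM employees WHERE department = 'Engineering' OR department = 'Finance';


Filtering: department = 'Engineering' OR 'Finance'
Matching: 2 rows

2 rows:
Alice, Finance
Jack, Engineering


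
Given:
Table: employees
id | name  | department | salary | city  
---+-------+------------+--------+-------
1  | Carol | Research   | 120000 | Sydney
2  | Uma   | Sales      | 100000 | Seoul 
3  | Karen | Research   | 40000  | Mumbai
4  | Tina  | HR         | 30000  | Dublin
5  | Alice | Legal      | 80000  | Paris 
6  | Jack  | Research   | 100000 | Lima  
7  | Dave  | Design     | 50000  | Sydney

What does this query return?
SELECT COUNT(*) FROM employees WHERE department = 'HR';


Counting rows where department = 'HR'
  Tina -> MATCH


1


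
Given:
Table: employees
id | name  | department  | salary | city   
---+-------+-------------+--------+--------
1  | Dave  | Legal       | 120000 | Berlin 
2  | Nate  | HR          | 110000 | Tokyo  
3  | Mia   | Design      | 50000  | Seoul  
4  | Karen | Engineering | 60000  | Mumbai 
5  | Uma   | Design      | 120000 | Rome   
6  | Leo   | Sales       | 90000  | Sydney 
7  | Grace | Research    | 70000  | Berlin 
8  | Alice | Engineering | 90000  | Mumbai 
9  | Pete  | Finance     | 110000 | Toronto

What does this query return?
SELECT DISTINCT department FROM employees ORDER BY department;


All 'department' values (row order): Legal, HR, Design, Engineering, Design, Sales, Research, Engineering, Finance
Removing duplicates leaves 7 unique value(s).

7 values:
Design
Engineering
Finance
HR
Legal
Research
Sales


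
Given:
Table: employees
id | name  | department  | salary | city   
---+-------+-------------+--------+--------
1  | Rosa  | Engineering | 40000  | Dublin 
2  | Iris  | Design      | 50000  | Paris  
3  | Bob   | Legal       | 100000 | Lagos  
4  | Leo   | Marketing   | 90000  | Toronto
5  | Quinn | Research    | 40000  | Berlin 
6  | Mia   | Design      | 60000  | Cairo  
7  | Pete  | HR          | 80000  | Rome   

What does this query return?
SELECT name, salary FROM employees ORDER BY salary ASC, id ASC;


Sorting by salary ASC, then id ASC for ties

7 rows:
Rosa, 40000
Quinn, 40000
Iris, 50000
Mia, 60000
Pete, 80000
Leo, 90000
Bob, 100000


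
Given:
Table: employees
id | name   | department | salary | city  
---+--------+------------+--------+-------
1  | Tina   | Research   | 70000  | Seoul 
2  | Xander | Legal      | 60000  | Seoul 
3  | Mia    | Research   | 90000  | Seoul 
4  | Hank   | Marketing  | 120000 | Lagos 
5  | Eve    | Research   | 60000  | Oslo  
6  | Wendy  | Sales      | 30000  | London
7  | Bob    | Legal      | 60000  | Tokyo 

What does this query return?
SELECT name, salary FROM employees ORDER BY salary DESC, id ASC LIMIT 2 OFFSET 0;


Sort by salary DESC (id ASC tiebreak), then skip 0 and take 2
Rows 1 through 2

2 rows:
Hank, 120000
Mia, 90000


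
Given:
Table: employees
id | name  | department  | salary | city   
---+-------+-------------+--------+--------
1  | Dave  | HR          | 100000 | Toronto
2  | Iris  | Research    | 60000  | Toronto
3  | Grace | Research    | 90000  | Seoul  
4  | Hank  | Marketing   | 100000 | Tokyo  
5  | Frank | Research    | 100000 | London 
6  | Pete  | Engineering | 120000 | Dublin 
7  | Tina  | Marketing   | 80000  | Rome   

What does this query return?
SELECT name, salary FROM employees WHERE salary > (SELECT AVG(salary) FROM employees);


Subquery: AVG(salary) = 92857.14
Filtering: salary > 92857.14
  Dave (100000) -> MATCH
  Hank (100000) -> MATCH
  Frank (100000) -> MATCH
  Pete (120000) -> MATCH


4 rows:
Dave, 100000
Hank, 100000
Frank, 100000
Pete, 120000


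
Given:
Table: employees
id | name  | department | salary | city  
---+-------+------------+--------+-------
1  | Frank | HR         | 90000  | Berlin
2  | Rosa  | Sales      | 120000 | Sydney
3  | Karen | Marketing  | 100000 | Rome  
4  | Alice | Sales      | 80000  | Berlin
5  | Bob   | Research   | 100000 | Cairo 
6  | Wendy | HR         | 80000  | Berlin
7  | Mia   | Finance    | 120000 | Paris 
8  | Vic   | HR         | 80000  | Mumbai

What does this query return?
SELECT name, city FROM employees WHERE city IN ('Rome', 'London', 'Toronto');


Filtering: city IN ('Rome', 'London', 'Toronto')
Matching: 1 rows

1 rows:
Karen, Rome


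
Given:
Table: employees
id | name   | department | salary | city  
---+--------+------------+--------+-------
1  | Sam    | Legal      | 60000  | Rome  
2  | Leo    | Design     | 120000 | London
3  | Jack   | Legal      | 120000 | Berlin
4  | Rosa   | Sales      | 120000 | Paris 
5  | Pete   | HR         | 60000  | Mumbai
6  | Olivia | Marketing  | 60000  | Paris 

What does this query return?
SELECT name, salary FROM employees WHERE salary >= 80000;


Filtering: salary >= 80000
Matching: 3 rows

3 rows:
Leo, 120000
Jack, 120000
Rosa, 120000


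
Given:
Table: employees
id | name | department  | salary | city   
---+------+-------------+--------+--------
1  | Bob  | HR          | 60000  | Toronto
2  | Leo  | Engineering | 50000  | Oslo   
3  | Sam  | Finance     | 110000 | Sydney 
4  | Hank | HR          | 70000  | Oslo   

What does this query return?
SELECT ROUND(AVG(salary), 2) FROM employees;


SUM(salary) = 290000
COUNT = 4
ROUND(AVG, 2) = ROUND(290000 / 4, 2) = 72500.0

72500.0


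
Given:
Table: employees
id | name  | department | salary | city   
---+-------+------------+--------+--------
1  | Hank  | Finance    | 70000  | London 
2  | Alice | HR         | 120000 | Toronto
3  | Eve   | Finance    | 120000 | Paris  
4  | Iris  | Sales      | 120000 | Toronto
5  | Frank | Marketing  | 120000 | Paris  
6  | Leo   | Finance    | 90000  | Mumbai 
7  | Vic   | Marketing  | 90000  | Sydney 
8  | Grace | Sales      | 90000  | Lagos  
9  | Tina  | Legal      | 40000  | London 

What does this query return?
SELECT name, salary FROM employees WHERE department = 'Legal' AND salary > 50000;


Filtering: department = 'Legal' AND salary > 50000
Matching: 0 rows

Empty result set (0 rows)


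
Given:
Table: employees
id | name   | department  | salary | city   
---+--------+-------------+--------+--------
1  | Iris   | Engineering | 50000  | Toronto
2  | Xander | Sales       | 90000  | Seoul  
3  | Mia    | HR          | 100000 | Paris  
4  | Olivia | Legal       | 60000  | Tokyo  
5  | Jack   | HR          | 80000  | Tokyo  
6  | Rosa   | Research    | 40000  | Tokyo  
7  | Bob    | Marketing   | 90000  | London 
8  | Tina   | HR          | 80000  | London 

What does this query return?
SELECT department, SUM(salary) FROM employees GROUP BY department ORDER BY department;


Summing salary within each department:
  Engineering: 50000 = 50000
  HR: 100000 + 80000 + 80000 = 260000
  Legal: 60000 = 60000
  Marketing: 90000 = 90000
  Research: 40000 = 40000
  Sales: 90000 = 90000


6 groups:
Engineering, 50000
HR, 260000
Legal, 60000
Marketing, 90000
Research, 40000
Sales, 90000


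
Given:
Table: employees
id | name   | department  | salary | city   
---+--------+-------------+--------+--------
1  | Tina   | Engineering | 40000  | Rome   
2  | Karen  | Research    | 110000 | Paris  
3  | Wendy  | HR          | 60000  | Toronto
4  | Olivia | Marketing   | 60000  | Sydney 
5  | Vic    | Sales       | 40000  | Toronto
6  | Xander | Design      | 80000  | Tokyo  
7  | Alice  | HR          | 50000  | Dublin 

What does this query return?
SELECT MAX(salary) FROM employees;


Salaries: 40000, 110000, 60000, 60000, 40000, 80000, 50000
MAX = 110000

110000


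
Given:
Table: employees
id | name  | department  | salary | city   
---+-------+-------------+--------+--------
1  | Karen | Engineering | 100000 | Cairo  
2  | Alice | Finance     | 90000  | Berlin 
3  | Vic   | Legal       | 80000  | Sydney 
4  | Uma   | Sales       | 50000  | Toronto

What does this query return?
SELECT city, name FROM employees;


Projecting columns: city, name

4 rows:
Cairo, Karen
Berlin, Alice
Sydney, Vic
Toronto, Uma


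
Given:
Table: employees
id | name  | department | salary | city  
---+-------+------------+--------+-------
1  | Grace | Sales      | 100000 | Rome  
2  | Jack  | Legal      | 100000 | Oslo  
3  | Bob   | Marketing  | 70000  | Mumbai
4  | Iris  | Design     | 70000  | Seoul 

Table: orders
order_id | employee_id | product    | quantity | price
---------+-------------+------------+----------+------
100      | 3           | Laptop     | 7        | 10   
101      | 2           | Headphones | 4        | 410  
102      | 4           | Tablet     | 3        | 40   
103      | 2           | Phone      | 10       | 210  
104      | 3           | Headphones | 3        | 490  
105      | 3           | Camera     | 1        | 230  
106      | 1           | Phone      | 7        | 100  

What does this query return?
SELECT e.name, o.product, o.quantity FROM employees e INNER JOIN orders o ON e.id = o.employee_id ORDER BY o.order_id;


Joining employees.id = orders.employee_id:
  employee Bob (id=3) -> order Laptop
  employee Jack (id=2) -> order Headphones
  employee Iris (id=4) -> order Tablet
  employee Jack (id=2) -> order Phone
  employee Bob (id=3) -> order Headphones
  employee Bob (id=3) -> order Camera
  employee Grace (id=1) -> order Phone


7 rows:
Bob, Laptop, 7
Jack, Headphones, 4
Iris, Tablet, 3
Jack, Phone, 10
Bob, Headphones, 3
Bob, Camera, 1
Grace, Phone, 7


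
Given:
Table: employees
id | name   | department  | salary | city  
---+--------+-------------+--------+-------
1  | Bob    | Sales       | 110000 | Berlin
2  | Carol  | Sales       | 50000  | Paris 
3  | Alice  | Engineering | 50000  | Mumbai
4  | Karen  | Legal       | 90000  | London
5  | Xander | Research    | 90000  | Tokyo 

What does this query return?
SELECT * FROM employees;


SELECT * returns all 5 rows with all columns

5 rows:
1, Bob, Sales, 110000, Berlin
2, Carol, Sales, 50000, Paris
3, Alice, Engineering, 50000, Mumbai
4, Karen, Legal, 90000, London
5, Xander, Research, 90000, Tokyo


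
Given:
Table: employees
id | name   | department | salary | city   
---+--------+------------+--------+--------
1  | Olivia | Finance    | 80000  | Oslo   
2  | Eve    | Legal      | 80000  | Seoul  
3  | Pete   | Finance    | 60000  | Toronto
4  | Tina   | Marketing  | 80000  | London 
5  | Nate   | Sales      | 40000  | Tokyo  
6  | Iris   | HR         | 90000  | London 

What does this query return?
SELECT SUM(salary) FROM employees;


SUM(salary) = 80000 + 80000 + 60000 + 80000 + 40000 + 90000 = 430000

430000


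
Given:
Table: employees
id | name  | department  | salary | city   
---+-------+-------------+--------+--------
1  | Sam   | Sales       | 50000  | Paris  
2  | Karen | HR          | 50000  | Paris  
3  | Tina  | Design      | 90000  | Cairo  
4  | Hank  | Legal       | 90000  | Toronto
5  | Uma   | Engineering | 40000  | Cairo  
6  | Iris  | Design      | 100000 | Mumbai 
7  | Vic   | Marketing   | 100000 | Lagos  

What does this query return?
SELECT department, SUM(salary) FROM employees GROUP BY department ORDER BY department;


Summing salary within each department:
  Design: 90000 + 100000 = 190000
  Engineering: 40000 = 40000
  HR: 50000 = 50000
  Legal: 90000 = 90000
  Marketing: 100000 = 100000
  Sales: 50000 = 50000


6 groups:
Design, 190000
Engineering, 40000
HR, 50000
Legal, 90000
Marketing, 100000
Sales, 50000


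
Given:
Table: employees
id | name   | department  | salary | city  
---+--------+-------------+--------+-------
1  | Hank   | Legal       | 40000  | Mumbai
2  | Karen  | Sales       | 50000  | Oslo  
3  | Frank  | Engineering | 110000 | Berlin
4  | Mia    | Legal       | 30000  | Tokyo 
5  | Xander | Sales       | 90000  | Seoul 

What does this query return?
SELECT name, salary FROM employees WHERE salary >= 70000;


Filtering: salary >= 70000
Matching: 2 rows

2 rows:
Frank, 110000
Xander, 90000


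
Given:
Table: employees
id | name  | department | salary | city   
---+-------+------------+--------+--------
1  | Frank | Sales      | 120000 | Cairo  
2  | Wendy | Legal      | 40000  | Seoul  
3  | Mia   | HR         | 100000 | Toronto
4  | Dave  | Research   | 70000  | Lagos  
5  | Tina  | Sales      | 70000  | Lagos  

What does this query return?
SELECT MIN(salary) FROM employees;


Salaries: 120000, 40000, 100000, 70000, 70000
MIN = 40000

40000


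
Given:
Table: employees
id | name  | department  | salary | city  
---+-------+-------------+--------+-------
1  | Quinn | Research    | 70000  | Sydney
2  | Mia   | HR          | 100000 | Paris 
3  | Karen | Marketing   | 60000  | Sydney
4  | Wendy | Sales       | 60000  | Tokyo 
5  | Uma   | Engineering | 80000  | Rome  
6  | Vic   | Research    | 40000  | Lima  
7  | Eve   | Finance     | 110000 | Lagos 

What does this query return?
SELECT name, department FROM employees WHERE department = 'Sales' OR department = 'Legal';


Filtering: department = 'Sales' OR 'Legal'
Matching: 1 rows

1 rows:
Wendy, Sales


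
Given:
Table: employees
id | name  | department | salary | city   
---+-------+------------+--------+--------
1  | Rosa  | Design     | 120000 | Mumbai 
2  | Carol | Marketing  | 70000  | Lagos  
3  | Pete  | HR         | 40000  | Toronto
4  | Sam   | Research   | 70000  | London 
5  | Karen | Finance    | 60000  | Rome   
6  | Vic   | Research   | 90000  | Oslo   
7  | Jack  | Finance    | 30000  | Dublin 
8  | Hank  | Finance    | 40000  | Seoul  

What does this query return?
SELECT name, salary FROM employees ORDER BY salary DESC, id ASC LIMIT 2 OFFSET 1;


Sort by salary DESC (id ASC tiebreak), then skip 1 and take 2
Rows 2 through 3

2 rows:
Vic, 90000
Carol, 70000


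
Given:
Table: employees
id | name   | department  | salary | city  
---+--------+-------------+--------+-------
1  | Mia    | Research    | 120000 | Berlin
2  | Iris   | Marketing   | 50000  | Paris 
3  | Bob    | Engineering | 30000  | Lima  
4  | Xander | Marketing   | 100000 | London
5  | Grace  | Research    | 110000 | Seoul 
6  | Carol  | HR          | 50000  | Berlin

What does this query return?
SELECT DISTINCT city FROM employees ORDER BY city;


All 'city' values (row order): Berlin, Paris, Lima, London, Seoul, Berlin
Removing duplicates leaves 5 unique value(s).

5 values:
Berlin
Lima
London
Paris
Seoul


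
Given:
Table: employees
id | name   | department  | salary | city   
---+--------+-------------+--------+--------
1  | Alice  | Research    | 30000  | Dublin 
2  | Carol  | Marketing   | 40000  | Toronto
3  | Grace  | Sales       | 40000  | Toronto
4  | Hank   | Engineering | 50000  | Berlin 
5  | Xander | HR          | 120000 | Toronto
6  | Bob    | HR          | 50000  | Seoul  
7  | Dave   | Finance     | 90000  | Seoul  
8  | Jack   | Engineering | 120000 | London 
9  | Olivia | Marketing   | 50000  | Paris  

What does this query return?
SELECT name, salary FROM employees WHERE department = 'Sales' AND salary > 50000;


Filtering: department = 'Sales' AND salary > 50000
Matching: 0 rows

Empty result set (0 rows)


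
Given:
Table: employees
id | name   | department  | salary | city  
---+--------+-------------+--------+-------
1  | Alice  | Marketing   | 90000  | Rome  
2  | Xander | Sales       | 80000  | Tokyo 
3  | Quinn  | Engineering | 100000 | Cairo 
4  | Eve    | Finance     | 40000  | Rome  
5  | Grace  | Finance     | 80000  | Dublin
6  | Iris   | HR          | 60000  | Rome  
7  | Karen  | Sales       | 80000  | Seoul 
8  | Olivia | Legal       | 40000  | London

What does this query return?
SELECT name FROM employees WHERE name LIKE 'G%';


LIKE 'G%' matches names starting with 'G'
Matching: 1

1 rows:
Grace


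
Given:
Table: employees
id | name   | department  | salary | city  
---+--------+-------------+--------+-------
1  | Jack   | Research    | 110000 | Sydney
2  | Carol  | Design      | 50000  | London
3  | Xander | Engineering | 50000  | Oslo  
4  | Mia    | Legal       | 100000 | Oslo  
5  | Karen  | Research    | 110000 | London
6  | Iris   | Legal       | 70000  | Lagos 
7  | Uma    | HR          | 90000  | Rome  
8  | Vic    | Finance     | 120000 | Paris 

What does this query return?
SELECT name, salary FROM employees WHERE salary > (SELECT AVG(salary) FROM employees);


Subquery: AVG(salary) = 87500.0
Filtering: salary > 87500.0
  Jack (110000) -> MATCH
  Mia (100000) -> MATCH
  Karen (110000) -> MATCH
  Uma (90000) -> MATCH
  Vic (120000) -> MATCH


5 rows:
Jack, 110000
Mia, 100000
Karen, 110000
Uma, 90000
Vic, 120000


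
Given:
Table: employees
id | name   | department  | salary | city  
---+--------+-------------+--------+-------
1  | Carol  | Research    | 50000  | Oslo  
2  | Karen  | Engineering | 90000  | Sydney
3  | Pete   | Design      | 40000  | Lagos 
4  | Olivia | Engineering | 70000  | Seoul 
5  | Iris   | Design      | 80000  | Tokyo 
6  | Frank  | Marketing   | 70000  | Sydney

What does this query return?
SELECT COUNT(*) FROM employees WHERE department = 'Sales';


Counting rows where department = 'Sales'


0


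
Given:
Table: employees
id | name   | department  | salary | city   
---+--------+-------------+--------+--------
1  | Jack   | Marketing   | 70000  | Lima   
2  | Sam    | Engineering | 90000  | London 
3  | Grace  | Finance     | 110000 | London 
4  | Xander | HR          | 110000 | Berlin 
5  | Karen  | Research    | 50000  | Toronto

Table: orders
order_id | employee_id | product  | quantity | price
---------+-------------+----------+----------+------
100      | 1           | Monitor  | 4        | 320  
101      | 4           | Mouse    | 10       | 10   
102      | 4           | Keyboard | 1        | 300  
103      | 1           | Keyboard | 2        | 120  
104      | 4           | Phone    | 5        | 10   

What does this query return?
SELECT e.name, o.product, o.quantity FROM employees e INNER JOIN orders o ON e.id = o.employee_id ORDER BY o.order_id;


Joining employees.id = orders.employee_id:
  employee Jack (id=1) -> order Monitor
  employee Xander (id=4) -> order Mouse
  employee Xander (id=4) -> order Keyboard
  employee Jack (id=1) -> order Keyboard
  employee Xander (id=4) -> order Phone


5 rows:
Jack, Monitor, 4
Xander, Mouse, 10
Xander, Keyboard, 1
Jack, Keyboard, 2
Xander, Phone, 5


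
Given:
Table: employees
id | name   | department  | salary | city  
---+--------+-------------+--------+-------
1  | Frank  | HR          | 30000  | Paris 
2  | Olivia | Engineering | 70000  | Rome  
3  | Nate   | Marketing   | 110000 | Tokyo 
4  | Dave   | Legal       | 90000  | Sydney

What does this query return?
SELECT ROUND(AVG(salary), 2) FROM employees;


SUM(salary) = 300000
COUNT = 4
ROUND(AVG, 2) = ROUND(300000 / 4, 2) = 75000.0

75000.0


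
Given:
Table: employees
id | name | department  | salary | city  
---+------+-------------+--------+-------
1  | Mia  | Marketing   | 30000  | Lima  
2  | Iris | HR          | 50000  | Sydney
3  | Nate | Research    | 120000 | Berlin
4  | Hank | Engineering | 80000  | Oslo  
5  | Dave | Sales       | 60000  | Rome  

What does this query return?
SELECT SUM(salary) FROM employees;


SUM(salary) = 30000 + 50000 + 120000 + 80000 + 60000 = 340000

340000


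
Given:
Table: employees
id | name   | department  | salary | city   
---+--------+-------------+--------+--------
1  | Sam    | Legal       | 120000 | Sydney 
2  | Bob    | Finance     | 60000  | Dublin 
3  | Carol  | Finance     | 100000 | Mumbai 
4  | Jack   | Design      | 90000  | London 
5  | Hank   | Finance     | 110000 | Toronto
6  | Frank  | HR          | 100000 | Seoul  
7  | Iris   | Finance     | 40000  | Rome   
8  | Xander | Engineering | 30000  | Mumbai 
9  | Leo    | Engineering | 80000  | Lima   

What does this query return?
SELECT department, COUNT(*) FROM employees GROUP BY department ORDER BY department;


Assigning each row to its department group:
  Sam -> Legal
  Bob -> Finance
  Carol -> Finance
  Jack -> Design
  Hank -> Finance
  Frank -> HR
  Iris -> Finance
  Xander -> Engineering
  Leo -> Engineering


5 groups:
Design, 1
Engineering, 2
Finance, 4
HR, 1
Legal, 1


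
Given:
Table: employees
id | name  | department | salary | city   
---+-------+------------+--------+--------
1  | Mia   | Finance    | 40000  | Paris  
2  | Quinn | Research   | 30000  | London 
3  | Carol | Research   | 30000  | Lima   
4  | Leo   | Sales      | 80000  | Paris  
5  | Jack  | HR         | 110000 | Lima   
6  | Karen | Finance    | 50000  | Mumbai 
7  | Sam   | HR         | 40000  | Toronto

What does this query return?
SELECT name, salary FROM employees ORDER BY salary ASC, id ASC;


Sorting by salary ASC, then id ASC for ties

7 rows:
Quinn, 30000
Carol, 30000
Mia, 40000
Sam, 40000
Karen, 50000
Leo, 80000
Jack, 110000


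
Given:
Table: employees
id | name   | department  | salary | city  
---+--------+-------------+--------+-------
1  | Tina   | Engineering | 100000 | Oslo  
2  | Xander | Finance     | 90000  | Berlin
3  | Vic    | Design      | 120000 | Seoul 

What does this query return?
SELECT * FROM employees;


SELECT * returns all 3 rows with all columns

3 rows:
1, Tina, Engineering, 100000, Oslo
2, Xander, Finance, 90000, Berlin
3, Vic, Design, 120000, Seoul


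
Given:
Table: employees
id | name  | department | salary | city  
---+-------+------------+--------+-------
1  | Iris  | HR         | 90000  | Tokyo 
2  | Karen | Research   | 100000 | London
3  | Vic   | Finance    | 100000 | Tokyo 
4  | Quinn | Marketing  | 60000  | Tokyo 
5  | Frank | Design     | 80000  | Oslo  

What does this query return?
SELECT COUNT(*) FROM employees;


COUNT(*) counts all rows

5


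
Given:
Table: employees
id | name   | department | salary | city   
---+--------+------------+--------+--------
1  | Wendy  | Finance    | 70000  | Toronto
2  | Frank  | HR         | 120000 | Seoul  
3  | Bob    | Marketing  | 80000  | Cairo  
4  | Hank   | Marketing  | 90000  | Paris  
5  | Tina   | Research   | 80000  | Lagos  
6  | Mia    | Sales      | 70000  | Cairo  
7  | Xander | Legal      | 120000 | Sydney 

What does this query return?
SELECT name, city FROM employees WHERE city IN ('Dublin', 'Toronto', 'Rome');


Filtering: city IN ('Dublin', 'Toronto', 'Rome')
Matching: 1 rows

1 rows:
Wendy, Toronto


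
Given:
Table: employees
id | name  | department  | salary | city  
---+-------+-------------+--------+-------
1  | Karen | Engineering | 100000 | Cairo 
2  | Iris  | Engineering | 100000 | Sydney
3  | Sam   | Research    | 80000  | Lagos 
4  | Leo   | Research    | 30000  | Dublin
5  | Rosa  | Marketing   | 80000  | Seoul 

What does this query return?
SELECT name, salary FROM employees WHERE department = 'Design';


Filtering: department = 'Design'
Matching rows: 0

Empty result set (0 rows)
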